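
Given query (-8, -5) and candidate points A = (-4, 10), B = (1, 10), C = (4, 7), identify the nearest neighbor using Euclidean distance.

Distances: d(A) ≈ 15.5242, d(B) ≈ 17.4929, d(C) ≈ 16.9706. Nearest: A = (-4, 10) with distance 15.5242.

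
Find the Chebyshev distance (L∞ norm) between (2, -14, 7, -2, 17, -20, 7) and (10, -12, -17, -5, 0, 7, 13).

max(|x_i - y_i|) = max(|2 - 10|, |-14 - (-12)|, |7 - (-17)|, |-2 - (-5)|, |17 - 0|, |-20 - 7|, |7 - 13|) = max(8, 2, 24, 3, 17, 27, 6) = 27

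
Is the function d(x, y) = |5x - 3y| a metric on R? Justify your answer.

No. d fails symmetry: d(9, 8) = |5·9 - 3·8| = |21| = 21, but d(8, 9) = |5·8 - 3·9| = |13| = 13. Since 21 ≠ 13, d(x,y) ≠ d(y,x) in general.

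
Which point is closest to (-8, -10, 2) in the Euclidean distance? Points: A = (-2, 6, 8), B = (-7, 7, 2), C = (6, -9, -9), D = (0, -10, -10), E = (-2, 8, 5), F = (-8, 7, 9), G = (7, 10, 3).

Distances: d(A) ≈ 18.1108, d(B) ≈ 17.0294, d(C) ≈ 17.8326, d(D) ≈ 14.4222, d(E) ≈ 19.2094, d(F) ≈ 18.3848, d(G) ≈ 25.02. Nearest: D = (0, -10, -10) with distance 14.4222.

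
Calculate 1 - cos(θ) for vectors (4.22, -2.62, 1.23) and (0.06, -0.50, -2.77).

With u = (4.22, -2.62, 1.23), v = (0.06, -0.50, -2.77):
u·v = 4.22·0.06 + (-2.62)·(-0.5) + 1.23·(-2.77) = 0.2532 + 1.31 + (-3.4071) = -1.8439.
|u| = √(4.22² + (-2.62)² + 1.23²) = √(17.8084 + 6.8644 + 1.5129) = √26.1857, |v| = √(0.06² + (-0.5)² + (-2.77)²) = √(0.0036 + 0.25 + 7.6729) = √7.9265.
cos θ = (u·v)/(|u||v|) = -1.8439/(√26.1857·√7.9265) ≈ -0.128
Cosine distance = 1 - cos θ ≈ 1 - (-0.128) = 1.128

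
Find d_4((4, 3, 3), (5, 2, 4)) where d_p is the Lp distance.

(Σ|x_i - y_i|^4)^(1/4) = (|4 - 5|^4 + |3 - 2|^4 + |3 - 4|^4)^(1/4)
= (1^4 + 1^4 + 1^4)^(1/4) = (1 + 1 + 1)^(1/4) = (3)^(1/4) ≈ 1.3161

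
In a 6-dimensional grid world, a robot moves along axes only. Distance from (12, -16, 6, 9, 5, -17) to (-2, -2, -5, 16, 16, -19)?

Σ|x_i - y_i| = |12 - (-2)| + |-16 - (-2)| + |6 - (-5)| + |9 - 16| + |5 - 16| + |-17 - (-19)| = 14 + 14 + 11 + 7 + 11 + 2 = 59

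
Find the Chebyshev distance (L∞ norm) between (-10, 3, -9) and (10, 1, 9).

max(|x_i - y_i|) = max(|-10 - 10|, |3 - 1|, |-9 - 9|) = max(20, 2, 18) = 20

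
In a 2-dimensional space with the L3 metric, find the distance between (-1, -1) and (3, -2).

(Σ|x_i - y_i|^3)^(1/3) = (|-1 - 3|^3 + |-1 - (-2)|^3)^(1/3)
= (4^3 + 1^3)^(1/3) = (64 + 1)^(1/3) = (65)^(1/3) ≈ 4.0207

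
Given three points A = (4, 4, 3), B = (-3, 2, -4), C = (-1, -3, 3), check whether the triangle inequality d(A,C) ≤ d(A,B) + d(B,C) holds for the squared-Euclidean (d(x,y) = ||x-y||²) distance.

d(A,B) = 7² + 2² + 7² = 102, d(B,C) = 2² + 5² + 7² = 78, d(A,C) = 5² + 7² + 0² = 74.
d(A,C) = 74 ≤ 102 + 78 = 180. Triangle inequality is satisfied.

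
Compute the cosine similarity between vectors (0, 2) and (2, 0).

With u = (0, 2), v = (2, 0):
u·v = 0·2 + 2·0 = 0 + 0 = 0.
|u| = √(0² + 2²) = √4, |v| = √(2² + 0²) = √4, so |u||v| = √(4·4) = √16 = 4.
cos θ = (u·v)/(|u||v|) = 0/4 = 0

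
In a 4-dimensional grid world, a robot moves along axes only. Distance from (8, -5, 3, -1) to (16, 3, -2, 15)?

Σ|x_i - y_i| = |8 - 16| + |-5 - 3| + |3 - (-2)| + |-1 - 15| = 8 + 8 + 5 + 16 = 37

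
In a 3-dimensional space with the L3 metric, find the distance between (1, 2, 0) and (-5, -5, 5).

(Σ|x_i - y_i|^3)^(1/3) = (|1 - (-5)|^3 + |2 - (-5)|^3 + |0 - 5|^3)^(1/3)
= (6^3 + 7^3 + 5^3)^(1/3) = (216 + 343 + 125)^(1/3) = (684)^(1/3) ≈ 8.8109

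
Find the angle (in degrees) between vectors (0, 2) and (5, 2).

With u = (0, 2), v = (5, 2):
u·v = 0·5 + 2·2 = 0 + 4 = 4.
|u| = √(0² + 2²) = √4, |v| = √(5² + 2²) = √29, so |u||v| = √(4·29) = √116.
cos θ = (u·v)/(|u||v|) = 4/√116 ≈ 0.371391
θ = arccos(0.371391) ≈ 68.2°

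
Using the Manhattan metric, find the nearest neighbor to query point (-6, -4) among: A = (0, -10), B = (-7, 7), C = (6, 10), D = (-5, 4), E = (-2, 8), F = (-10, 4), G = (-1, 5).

Distances: d(A) = 12, d(B) = 12, d(C) = 26, d(D) = 9, d(E) = 16, d(F) = 12, d(G) = 14. Nearest: D = (-5, 4) with distance 9.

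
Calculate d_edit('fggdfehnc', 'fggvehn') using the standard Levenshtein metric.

Let D[i][j] be the edit distance between the first i characters of 'fggdfehnc' and the first j characters of 'fggvehn', with D[i][0] = i, D[0][j] = j, and D[i][j] = D[i-1][j-1] if the characters match, else 1 + min(D[i-1][j], D[i][j-1], D[i-1][j-1]). Filling the table (rows: prefixes of 'fggdfehnc', columns: prefixes of 'fggvehn'):
     ε  f  g  g  v  e  h  n
  ε  0  1  2  3  4  5  6  7
  f  1  0  1  2  3  4  5  6
  g  2  1  0  1  2  3  4  5
  g  3  2  1  0  1  2  3  4
  d  4  3  2  1  1  2  3  4
  f  5  4  3  2  2  2  3  4
  e  6  5  4  3  3  2  3  4
  h  7  6  5  4  4  3  2  3
  n  8  7  6  5  5  4  3  2
  c  9  8  7  6  6  5  4  3
The bottom-right entry gives D[9][7] = 3, so no sequence of fewer than 3 edits works. Backtracking through the table gives one optimal edit sequence (3 edits):
  fggdfehnc → fggfehnc (del d @4)
  fggfehnc → fggvehnc (sub f→v @4)
  fggvehnc → fggvehn (del c @8)
Edit distance = 3.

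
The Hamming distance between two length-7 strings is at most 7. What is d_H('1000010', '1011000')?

Differing positions: 3, 4, 6. Hamming distance = 3. The maximum possible Hamming distance for length-7 strings is 7, so d_H/7 = 3/7 ≈ 0.4286.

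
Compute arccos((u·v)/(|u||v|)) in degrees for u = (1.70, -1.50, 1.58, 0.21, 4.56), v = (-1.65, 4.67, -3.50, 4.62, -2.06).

With u = (1.70, -1.50, 1.58, 0.21, 4.56), v = (-1.65, 4.67, -3.50, 4.62, -2.06):
u·v = 1.7·(-1.65) + (-1.5)·4.67 + 1.58·(-3.5) + 0.21·4.62 + 4.56·(-2.06) = (-2.805) + (-7.005) + (-5.53) + 0.9702 + (-9.3936) = -23.7634.
|u| = √(1.7² + (-1.5)² + 1.58² + 0.21² + 4.56²) = √(2.89 + 2.25 + 2.4964 + 0.0441 + 20.7936) = √28.4741, |v| = √((-1.65)² + 4.67² + (-3.5)² + 4.62² + (-2.06)²) = √(2.7225 + 21.8089 + 12.25 + 21.3444 + 4.2436) = √62.3694.
cos θ = (u·v)/(|u||v|) = -23.7634/(√28.4741·√62.3694) ≈ -0.563894
θ = arccos(-0.563894) ≈ 124.33°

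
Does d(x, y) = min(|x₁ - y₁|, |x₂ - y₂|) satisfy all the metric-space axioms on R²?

No. d fails identity of indiscernibles: take x = (-5, 0) and y = (-5, 1). Then d(x,y) = min(|-5 - (-5)|, |0 - 1|) = min(0, 1) = 0, yet x ≠ y.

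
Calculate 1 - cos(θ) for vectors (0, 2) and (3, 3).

With u = (0, 2), v = (3, 3):
u·v = 0·3 + 2·3 = 0 + 6 = 6.
|u| = √(0² + 2²) = √4, |v| = √(3² + 3²) = √18, so |u||v| = √(4·18) = √72.
cos θ = (u·v)/(|u||v|) = 6/√72 ≈ 0.7071
Cosine distance = 1 - cos θ ≈ 1 - 0.7071 = 0.2929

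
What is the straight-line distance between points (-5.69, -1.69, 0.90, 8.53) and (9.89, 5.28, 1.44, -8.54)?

√(Σ(x_i - y_i)²) = √((-5.69 - 9.89)² + (-1.69 - 5.28)² + (0.9 - 1.44)² + (8.53 - (-8.54))²)
= √((-15.58)² + (-6.97)² + (-0.54)² + 17.07²) = √(242.7364 + 48.5809 + 0.2916 + 291.3849) = √582.9938 ≈ 24.1453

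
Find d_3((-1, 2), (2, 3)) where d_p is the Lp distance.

(Σ|x_i - y_i|^3)^(1/3) = (|-1 - 2|^3 + |2 - 3|^3)^(1/3)
= (3^3 + 1^3)^(1/3) = (27 + 1)^(1/3) = (28)^(1/3) ≈ 3.0366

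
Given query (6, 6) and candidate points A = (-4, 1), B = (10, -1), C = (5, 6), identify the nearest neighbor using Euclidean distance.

Distances: d(A) ≈ 11.1803, d(B) ≈ 8.0623, d(C) = 1. Nearest: C = (5, 6) with distance 1.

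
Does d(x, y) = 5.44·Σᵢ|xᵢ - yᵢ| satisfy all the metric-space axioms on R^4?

Yes. The L1 (Manhattan) norm induces a metric on R^4, and multiplying a metric by a positive constant 5.44 > 0 preserves all four axioms: non-negativity (5.44·||x-y|| ≥ 0), identity (5.44·||x-y|| = 0 ⟺ ||x-y|| = 0 ⟺ x = y), symmetry (||x-y|| = ||y-x||), and the triangle inequality (5.44·||x-z|| ≤ 5.44·||x-y|| + 5.44·||y-z||). So d is a metric.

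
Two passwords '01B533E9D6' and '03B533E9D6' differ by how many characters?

Differing positions: 2. Hamming distance = 1.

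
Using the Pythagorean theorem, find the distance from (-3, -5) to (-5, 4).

√(Σ(x_i - y_i)²) = √((-3 - (-5))² + (-5 - 4)²)
= √(2² + (-9)²) = √(4 + 81) = √85 ≈ 9.2195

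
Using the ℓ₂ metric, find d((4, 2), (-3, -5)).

√(Σ(x_i - y_i)²) = √((4 - (-3))² + (2 - (-5))²)
= √(7² + 7²) = √(49 + 49) = √98 ≈ 9.8995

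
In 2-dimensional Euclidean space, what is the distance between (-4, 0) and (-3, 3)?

√(Σ(x_i - y_i)²) = √((-4 - (-3))² + (0 - 3)²)
= √((-1)² + (-3)²) = √(1 + 9) = √10 ≈ 3.1623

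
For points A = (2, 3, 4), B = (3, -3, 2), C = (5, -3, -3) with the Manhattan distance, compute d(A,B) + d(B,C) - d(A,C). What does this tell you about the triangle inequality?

d(A,B) = 1 + 6 + 2 = 9, d(B,C) = 2 + 0 + 5 = 7, d(A,C) = 3 + 6 + 7 = 16.
d(A,B) + d(B,C) - d(A,C) = 9 + 7 - 16 = 16 - 16 = 0. This is ≥ 0, so the triangle inequality holds for these points.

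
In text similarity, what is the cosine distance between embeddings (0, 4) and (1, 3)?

With u = (0, 4), v = (1, 3):
u·v = 0·1 + 4·3 = 0 + 12 = 12.
|u| = √(0² + 4²) = √16, |v| = √(1² + 3²) = √10, so |u||v| = √(16·10) = √160.
cos θ = (u·v)/(|u||v|) = 12/√160 ≈ 0.9487
Cosine distance = 1 - cos θ ≈ 1 - 0.9487 = 0.0513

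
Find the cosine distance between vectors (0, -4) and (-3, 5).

With u = (0, -4), v = (-3, 5):
u·v = 0·(-3) + (-4)·5 = 0 + (-20) = -20.
|u| = √(0² + (-4)²) = √16, |v| = √((-3)² + 5²) = √34, so |u||v| = √(16·34) = √544.
cos θ = (u·v)/(|u||v|) = -20/√544 ≈ -0.8575
Cosine distance = 1 - cos θ ≈ 1 - (-0.8575) = 1.8575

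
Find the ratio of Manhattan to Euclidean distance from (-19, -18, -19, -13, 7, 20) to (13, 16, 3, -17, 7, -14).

L1 = |-19 - 13| + |-18 - 16| + |-19 - 3| + |-13 - (-17)| + |7 - 7| + |20 - (-14)| = 32 + 34 + 22 + 4 + 0 + 34 = 126
L2 = √(32² + 34² + 22² + 4² + 0² + 34²) = √3836 ≈ 61.9355
L1 ≥ L2 always (equality iff movement is along one axis); L1 > L2 here.
Ratio L1/L2 = 126/√3836 ≈ 2.0344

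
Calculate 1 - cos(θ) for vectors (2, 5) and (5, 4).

With u = (2, 5), v = (5, 4):
u·v = 2·5 + 5·4 = 10 + 20 = 30.
|u| = √(2² + 5²) = √29, |v| = √(5² + 4²) = √41, so |u||v| = √(29·41) = √1189.
cos θ = (u·v)/(|u||v|) = 30/√1189 ≈ 0.87
Cosine distance = 1 - cos θ ≈ 1 - 0.87 = 0.13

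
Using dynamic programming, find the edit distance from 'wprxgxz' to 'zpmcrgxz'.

Let D[i][j] be the edit distance between the first i characters of 'wprxgxz' and the first j characters of 'zpmcrgxz', with D[i][0] = i, D[0][j] = j, and D[i][j] = D[i-1][j-1] if the characters match, else 1 + min(D[i-1][j], D[i][j-1], D[i-1][j-1]). Filling the table (rows: prefixes of 'wprxgxz', columns: prefixes of 'zpmcrgxz'):
     ε  z  p  m  c  r  g  x  z
  ε  0  1  2  3  4  5  6  7  8
  w  1  1  2  3  4  5  6  7  8
  p  2  2  1  2  3  4  5  6  7
  r  3  3  2  2  3  3  4  5  6
  x  4  4  3  3  3  4  4  4  5
  g  5  5  4  4  4  4  4  5  5
  x  6  6  5  5  5  5  5  4  5
  z  7  6  6  6  6  6  6  5  4
The bottom-right entry gives D[7][8] = 4, so no sequence of fewer than 4 edits works. Backtracking through the table gives one optimal edit sequence (4 edits):
  wprxgxz → zprxgxz (sub w→z @1)
  zprxgxz → zpmrxgxz (ins m @3)
  zpmrxgxz → zpmcxgxz (sub r→c @4)
  zpmcxgxz → zpmcrgxz (sub x→r @5)
Edit distance = 4.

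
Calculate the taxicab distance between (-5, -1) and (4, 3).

Σ|x_i - y_i| = |-5 - 4| + |-1 - 3| = 9 + 4 = 13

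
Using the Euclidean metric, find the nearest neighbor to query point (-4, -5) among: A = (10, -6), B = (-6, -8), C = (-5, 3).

Distances: d(A) ≈ 14.0357, d(B) ≈ 3.6056, d(C) ≈ 8.0623. Nearest: B = (-6, -8) with distance 3.6056.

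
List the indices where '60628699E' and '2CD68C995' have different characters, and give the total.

Differing positions: 1, 2, 3, 4, 6, 9. Hamming distance = 6.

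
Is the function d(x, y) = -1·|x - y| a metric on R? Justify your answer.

No. With c = -1 < 0, d fails non-negativity: d(1, 10) = -1·|1 - 10| = -1·9 = -9 < 0.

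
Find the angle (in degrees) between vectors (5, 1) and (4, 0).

With u = (5, 1), v = (4, 0):
u·v = 5·4 + 1·0 = 20 + 0 = 20.
|u| = √(5² + 1²) = √26, |v| = √(4² + 0²) = √16, so |u||v| = √(26·16) = √416.
cos θ = (u·v)/(|u||v|) = 20/√416 ≈ 0.980581
θ = arccos(0.980581) ≈ 11.31°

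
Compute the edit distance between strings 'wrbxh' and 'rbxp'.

Let D[i][j] be the edit distance between the first i characters of 'wrbxh' and the first j characters of 'rbxp', with D[i][0] = i, D[0][j] = j, and D[i][j] = D[i-1][j-1] if the characters match, else 1 + min(D[i-1][j], D[i][j-1], D[i-1][j-1]). Filling the table (rows: prefixes of 'wrbxh', columns: prefixes of 'rbxp'):
     ε  r  b  x  p
  ε  0  1  2  3  4
  w  1  1  2  3  4
  r  2  1  2  3  4
  b  3  2  1  2  3
  x  4  3  2  1  2
  h  5  4  3  2  2
The bottom-right entry gives D[5][4] = 2, so no sequence of fewer than 2 edits works. Backtracking through the table gives one optimal edit sequence (2 edits):
  wrbxh → rbxh (del w @1)
  rbxh → rbxp (sub h→p @4)
Edit distance = 2.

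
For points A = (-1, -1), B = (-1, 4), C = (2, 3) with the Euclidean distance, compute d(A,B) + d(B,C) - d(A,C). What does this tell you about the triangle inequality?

d(A,B) = √(0² + 5²) = √25 = 5, d(B,C) = √(3² + 1²) = √10 ≈ 3.1623, d(A,C) = √(3² + 4²) = √25 = 5.
d(A,B) + d(B,C) - d(A,C) = 5 + 3.1623 - 5 = 8.1623 - 5 = 3.1623 (to 4 decimal places). This is ≥ 0, so the triangle inequality holds for these points.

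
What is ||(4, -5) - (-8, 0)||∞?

max(|x_i - y_i|) = max(|4 - (-8)|, |-5 - 0|) = max(12, 5) = 12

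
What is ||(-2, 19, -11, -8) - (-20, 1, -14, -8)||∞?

max(|x_i - y_i|) = max(|-2 - (-20)|, |19 - 1|, |-11 - (-14)|, |-8 - (-8)|) = max(18, 18, 3, 0) = 18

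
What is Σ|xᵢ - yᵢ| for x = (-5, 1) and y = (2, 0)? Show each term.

Σ|x_i - y_i| = |-5 - 2| + |1 - 0| = 7 + 1 = 8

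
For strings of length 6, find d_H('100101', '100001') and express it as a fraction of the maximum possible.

Differing positions: 4. Hamming distance = 1. The maximum possible Hamming distance for length-6 strings is 6, so d_H/6 = 1/6 ≈ 0.1667.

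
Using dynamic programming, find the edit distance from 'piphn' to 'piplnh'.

Let D[i][j] be the edit distance between the first i characters of 'piphn' and the first j characters of 'piplnh', with D[i][0] = i, D[0][j] = j, and D[i][j] = D[i-1][j-1] if the characters match, else 1 + min(D[i-1][j], D[i][j-1], D[i-1][j-1]). Filling the table (rows: prefixes of 'piphn', columns: prefixes of 'piplnh'):
     ε  p  i  p  l  n  h
  ε  0  1  2  3  4  5  6
  p  1  0  1  2  3  4  5
  i  2  1  0  1  2  3  4
  p  3  2  1  0  1  2  3
  h  4  3  2  1  1  2  2
  n  5  4  3  2  2  1  2
The bottom-right entry gives D[5][6] = 2, so no sequence of fewer than 2 edits works. Backtracking through the table gives one optimal edit sequence (2 edits):
  piphn → pipln (sub h→l @4)
  pipln → piplnh (ins h @6)
Edit distance = 2.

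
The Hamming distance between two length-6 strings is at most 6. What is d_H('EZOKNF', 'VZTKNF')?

Differing positions: 1, 3. Hamming distance = 2. The maximum possible Hamming distance for length-6 strings is 6, so d_H/6 = 2/6 ≈ 0.3333.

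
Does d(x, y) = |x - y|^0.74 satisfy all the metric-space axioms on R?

Yes. With 0 < p = 0.74 ≤ 1, d(x,y) = |x-y|^0.74 is a metric on R. Non-negativity and symmetry are immediate; |x-y|^0.74 = 0 ⟺ |x-y| = 0 ⟺ x = y. For the triangle inequality, the function t ↦ t^0.74 is subadditive on [0,∞) when p ≤ 1, so |x-z|^0.74 ≤ (|x-y| + |y-z|)^0.74 ≤ |x-y|^0.74 + |y-z|^0.74.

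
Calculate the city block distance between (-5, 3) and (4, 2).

Σ|x_i - y_i| = |-5 - 4| + |3 - 2| = 9 + 1 = 10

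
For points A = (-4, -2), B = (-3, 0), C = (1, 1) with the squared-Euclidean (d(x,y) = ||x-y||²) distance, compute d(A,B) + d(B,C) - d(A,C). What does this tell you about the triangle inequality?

d(A,B) = 1² + 2² = 5, d(B,C) = 4² + 1² = 17, d(A,C) = 5² + 3² = 34.
d(A,B) + d(B,C) - d(A,C) = 5 + 17 - 34 = 22 - 34 = -12. This is < 0, so the triangle inequality FAILS for these points (squared-Euclidean is not a metric).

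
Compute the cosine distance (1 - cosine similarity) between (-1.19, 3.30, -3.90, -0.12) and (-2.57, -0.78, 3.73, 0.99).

With u = (-1.19, 3.30, -3.90, -0.12), v = (-2.57, -0.78, 3.73, 0.99):
u·v = (-1.19)·(-2.57) + 3.3·(-0.78) + (-3.9)·3.73 + (-0.12)·0.99 = 3.0583 + (-2.574) + (-14.547) + (-0.1188) = -14.1815.
|u| = √((-1.19)² + 3.3² + (-3.9)² + (-0.12)²) = √(1.4161 + 10.89 + 15.21 + 0.0144) = √27.5305, |v| = √((-2.57)² + (-0.78)² + 3.73² + 0.99²) = √(6.6049 + 0.6084 + 13.9129 + 0.9801) = √22.1063.
cos θ = (u·v)/(|u||v|) = -14.1815/(√27.5305·√22.1063) ≈ -0.5749
Cosine distance = 1 - cos θ ≈ 1 - (-0.5749) = 1.5749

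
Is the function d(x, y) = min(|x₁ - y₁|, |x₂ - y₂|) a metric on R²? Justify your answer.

No. d fails identity of indiscernibles: take x = (5, 0) and y = (5, 8). Then d(x,y) = min(|5 - 5|, |0 - 8|) = min(0, 8) = 0, yet x ≠ y.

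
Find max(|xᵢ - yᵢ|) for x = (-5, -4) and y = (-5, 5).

max(|x_i - y_i|) = max(|-5 - (-5)|, |-4 - 5|) = max(0, 9) = 9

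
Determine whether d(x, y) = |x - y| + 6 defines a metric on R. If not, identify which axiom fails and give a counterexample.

No. d fails identity of indiscernibles (specifically d(x,x) = 0): d(1, 1) = |1 - 1| + 6 = 0 + 6 = 6 ≠ 0.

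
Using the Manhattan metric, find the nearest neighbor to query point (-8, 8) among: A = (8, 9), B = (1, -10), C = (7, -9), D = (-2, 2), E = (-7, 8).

Distances: d(A) = 17, d(B) = 27, d(C) = 32, d(D) = 12, d(E) = 1. Nearest: E = (-7, 8) with distance 1.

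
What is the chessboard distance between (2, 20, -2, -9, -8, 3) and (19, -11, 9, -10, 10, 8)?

max(|x_i - y_i|) = max(|2 - 19|, |20 - (-11)|, |-2 - 9|, |-9 - (-10)|, |-8 - 10|, |3 - 8|) = max(17, 31, 11, 1, 18, 5) = 31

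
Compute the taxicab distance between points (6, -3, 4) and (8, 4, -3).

Σ|x_i - y_i| = |6 - 8| + |-3 - 4| + |4 - (-3)| = 2 + 7 + 7 = 16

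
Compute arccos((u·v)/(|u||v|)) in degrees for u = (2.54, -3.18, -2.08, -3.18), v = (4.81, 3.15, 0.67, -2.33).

With u = (2.54, -3.18, -2.08, -3.18), v = (4.81, 3.15, 0.67, -2.33):
u·v = 2.54·4.81 + (-3.18)·3.15 + (-2.08)·0.67 + (-3.18)·(-2.33) = 12.2174 + (-10.017) + (-1.3936) + 7.4094 = 8.2162.
|u| = √(2.54² + (-3.18)² + (-2.08)² + (-3.18)²) = √(6.4516 + 10.1124 + 4.3264 + 10.1124) = √31.0028, |v| = √(4.81² + 3.15² + 0.67² + (-2.33)²) = √(23.1361 + 9.9225 + 0.4489 + 5.4289) = √38.9364.
cos θ = (u·v)/(|u||v|) = 8.2162/(√31.0028·√38.9364) ≈ 0.236479
θ = arccos(0.236479) ≈ 76.32°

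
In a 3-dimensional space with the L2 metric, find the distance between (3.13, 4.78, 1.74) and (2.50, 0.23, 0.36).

(Σ|x_i - y_i|^2)^(1/2) = (|3.13 - 2.5|^2 + |4.78 - 0.23|^2 + |1.74 - 0.36|^2)^(1/2)
= (0.63^2 + 4.55^2 + 1.38^2)^(1/2) = (0.3969 + 20.7025 + 1.9044)^(1/2) = (23.0038)^(1/2) ≈ 4.7962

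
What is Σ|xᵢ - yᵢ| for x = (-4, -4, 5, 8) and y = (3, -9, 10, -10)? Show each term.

Σ|x_i - y_i| = |-4 - 3| + |-4 - (-9)| + |5 - 10| + |8 - (-10)| = 7 + 5 + 5 + 18 = 35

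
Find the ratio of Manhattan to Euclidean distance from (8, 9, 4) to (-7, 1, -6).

L1 = |8 - (-7)| + |9 - 1| + |4 - (-6)| = 15 + 8 + 10 = 33
L2 = √(15² + 8² + 10²) = √389 ≈ 19.7231
L1 ≥ L2 always (equality iff movement is along one axis); L1 > L2 here.
Ratio L1/L2 = 33/√389 ≈ 1.6732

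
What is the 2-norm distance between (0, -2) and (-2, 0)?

(Σ|x_i - y_i|^2)^(1/2) = (|0 - (-2)|^2 + |-2 - 0|^2)^(1/2)
= (2^2 + 2^2)^(1/2) = (4 + 4)^(1/2) = (8)^(1/2) ≈ 2.8284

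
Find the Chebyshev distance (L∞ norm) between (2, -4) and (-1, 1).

max(|x_i - y_i|) = max(|2 - (-1)|, |-4 - 1|) = max(3, 5) = 5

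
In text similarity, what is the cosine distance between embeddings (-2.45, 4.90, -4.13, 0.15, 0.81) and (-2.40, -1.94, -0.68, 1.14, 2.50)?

With u = (-2.45, 4.90, -4.13, 0.15, 0.81), v = (-2.40, -1.94, -0.68, 1.14, 2.50):
u·v = (-2.45)·(-2.4) + 4.9·(-1.94) + (-4.13)·(-0.68) + 0.15·1.14 + 0.81·2.5 = 5.88 + (-9.506) + 2.8084 + 0.171 + 2.025 = 1.3784.
|u| = √((-2.45)² + 4.9² + (-4.13)² + 0.15² + 0.81²) = √(6.0025 + 24.01 + 17.0569 + 0.0225 + 0.6561) = √47.748, |v| = √((-2.4)² + (-1.94)² + (-0.68)² + 1.14² + 2.5²) = √(5.76 + 3.7636 + 0.4624 + 1.2996 + 6.25) = √17.5356.
cos θ = (u·v)/(|u||v|) = 1.3784/(√47.748·√17.5356) ≈ 0.0476
Cosine distance = 1 - cos θ ≈ 1 - 0.0476 = 0.9524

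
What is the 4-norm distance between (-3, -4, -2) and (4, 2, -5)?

(Σ|x_i - y_i|^4)^(1/4) = (|-3 - 4|^4 + |-4 - 2|^4 + |-2 - (-5)|^4)^(1/4)
= (7^4 + 6^4 + 3^4)^(1/4) = (2401 + 1296 + 81)^(1/4) = (3778)^(1/4) ≈ 7.84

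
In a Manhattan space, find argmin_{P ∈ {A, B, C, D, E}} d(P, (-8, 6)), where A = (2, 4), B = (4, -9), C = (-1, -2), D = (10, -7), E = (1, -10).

Distances: d(A) = 12, d(B) = 27, d(C) = 15, d(D) = 31, d(E) = 25. Nearest: A = (2, 4) with distance 12.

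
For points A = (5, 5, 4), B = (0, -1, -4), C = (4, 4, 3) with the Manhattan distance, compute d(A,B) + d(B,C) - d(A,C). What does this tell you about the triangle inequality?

d(A,B) = 5 + 6 + 8 = 19, d(B,C) = 4 + 5 + 7 = 16, d(A,C) = 1 + 1 + 1 = 3.
d(A,B) + d(B,C) - d(A,C) = 19 + 16 - 3 = 35 - 3 = 32. This is ≥ 0, so the triangle inequality holds for these points.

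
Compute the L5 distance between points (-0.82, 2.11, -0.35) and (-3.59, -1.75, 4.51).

(Σ|x_i - y_i|^5)^(1/5) = (|-0.82 - (-3.59)|^5 + |2.11 - (-1.75)|^5 + |-0.35 - 4.51|^5)^(1/5)
= (2.77^5 + 3.86^5 + 4.86^5)^(1/5) ≈ (163.0793 + 856.9126 + 2711.3236)^(1/5) = (3731.3155)^(1/5) ≈ 5.1805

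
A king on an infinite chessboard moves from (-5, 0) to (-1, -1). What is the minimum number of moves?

max(|x_i - y_i|) = max(|-5 - (-1)|, |0 - (-1)|) = max(4, 1) = 4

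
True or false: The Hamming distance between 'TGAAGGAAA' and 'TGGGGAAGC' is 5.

Differing positions: 3, 4, 6, 8, 9. Hamming distance = 5, so the claim is true.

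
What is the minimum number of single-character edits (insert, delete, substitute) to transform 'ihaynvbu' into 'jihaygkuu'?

Let D[i][j] be the edit distance between the first i characters of 'ihaynvbu' and the first j characters of 'jihaygkuu', with D[i][0] = i, D[0][j] = j, and D[i][j] = D[i-1][j-1] if the characters match, else 1 + min(D[i-1][j], D[i][j-1], D[i-1][j-1]). Filling the table (rows: prefixes of 'ihaynvbu', columns: prefixes of 'jihaygkuu'):
     ε  j  i  h  a  y  g  k  u  u
  ε  0  1  2  3  4  5  6  7  8  9
  i  1  1  1  2  3  4  5  6  7  8
  h  2  2  2  1  2  3  4  5  6  7
  a  3  3  3  2  1  2  3  4  5  6
  y  4  4  4  3  2  1  2  3  4  5
  n  5  5  5  4  3  2  2  3  4  5
  v  6  6  6  5  4  3  3  3  4  5
  b  7  7  7  6  5  4  4  4  4  5
  u  8  8  8  7  6  5  5  5  4  4
The bottom-right entry gives D[8][9] = 4, so no sequence of fewer than 4 edits works. Backtracking through the table gives one optimal edit sequence (4 edits):
  ihaynvbu → jihaynvbu (ins j @1)
  jihaynvbu → jihaygvbu (sub n→g @6)
  jihaygvbu → jihaygkbu (sub v→k @7)
  jihaygkbu → jihaygkuu (sub b→u @8)
Edit distance = 4.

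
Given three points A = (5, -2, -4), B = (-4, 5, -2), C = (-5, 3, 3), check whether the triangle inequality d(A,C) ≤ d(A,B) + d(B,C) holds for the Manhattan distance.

d(A,B) = 9 + 7 + 2 = 18, d(B,C) = 1 + 2 + 5 = 8, d(A,C) = 10 + 5 + 7 = 22.
d(A,C) = 22 ≤ 18 + 8 = 26. Triangle inequality is satisfied.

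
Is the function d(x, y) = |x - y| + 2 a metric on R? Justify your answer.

No. d fails identity of indiscernibles (specifically d(x,x) = 0): d(4, 4) = |4 - 4| + 2 = 0 + 2 = 2 ≠ 0.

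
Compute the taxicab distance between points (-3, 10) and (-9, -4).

Σ|x_i - y_i| = |-3 - (-9)| + |10 - (-4)| = 6 + 14 = 20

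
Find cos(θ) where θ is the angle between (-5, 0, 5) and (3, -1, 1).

With u = (-5, 0, 5), v = (3, -1, 1):
u·v = (-5)·3 + 0·(-1) + 5·1 = (-15) + 0 + 5 = -10.
|u| = √((-5)² + 0² + 5²) = √50, |v| = √(3² + (-1)² + 1²) = √11, so |u||v| = √(50·11) = √550.
cos θ = (u·v)/(|u||v|) = -10/√550 ≈ -0.4264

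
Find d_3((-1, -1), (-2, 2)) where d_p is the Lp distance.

(Σ|x_i - y_i|^3)^(1/3) = (|-1 - (-2)|^3 + |-1 - 2|^3)^(1/3)
= (1^3 + 3^3)^(1/3) = (1 + 27)^(1/3) = (28)^(1/3) ≈ 3.0366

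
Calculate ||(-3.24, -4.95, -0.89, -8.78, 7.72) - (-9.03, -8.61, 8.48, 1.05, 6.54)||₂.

√(Σ(x_i - y_i)²) = √((-3.24 - (-9.03))² + (-4.95 - (-8.61))² + (-0.89 - 8.48)² + (-8.78 - 1.05)² + (7.72 - 6.54)²)
= √(5.79² + 3.66² + (-9.37)² + (-9.83)² + 1.18²) = √(33.5241 + 13.3956 + 87.7969 + 96.6289 + 1.3924) = √232.7379 ≈ 15.2557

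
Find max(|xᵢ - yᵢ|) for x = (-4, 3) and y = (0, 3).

max(|x_i - y_i|) = max(|-4 - 0|, |3 - 3|) = max(4, 0) = 4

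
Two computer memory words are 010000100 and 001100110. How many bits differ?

Differing positions: 2, 3, 4, 8. Hamming distance = 4.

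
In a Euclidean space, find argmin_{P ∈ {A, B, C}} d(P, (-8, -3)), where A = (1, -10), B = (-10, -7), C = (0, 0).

Distances: d(A) ≈ 11.4018, d(B) ≈ 4.4721, d(C) ≈ 8.544. Nearest: B = (-10, -7) with distance 4.4721.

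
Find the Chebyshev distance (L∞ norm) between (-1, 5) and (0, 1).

max(|x_i - y_i|) = max(|-1 - 0|, |5 - 1|) = max(1, 4) = 4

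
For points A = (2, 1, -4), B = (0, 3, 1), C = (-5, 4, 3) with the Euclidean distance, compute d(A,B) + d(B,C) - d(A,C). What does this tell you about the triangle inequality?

d(A,B) = √(2² + 2² + 5²) = √33 ≈ 5.7446, d(B,C) = √(5² + 1² + 2²) = √30 ≈ 5.4772, d(A,C) = √(7² + 3² + 7²) = √107 ≈ 10.3441.
d(A,B) + d(B,C) - d(A,C) = 5.7446 + 5.4772 - 10.3441 = 11.2218 - 10.3441 = 0.8777 (to 4 decimal places). This is ≥ 0, so the triangle inequality holds for these points.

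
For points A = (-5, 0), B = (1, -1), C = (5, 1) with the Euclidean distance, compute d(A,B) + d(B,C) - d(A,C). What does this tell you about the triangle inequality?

d(A,B) = √(6² + 1²) = √37 ≈ 6.0828, d(B,C) = √(4² + 2²) = √20 ≈ 4.4721, d(A,C) = √(10² + 1²) = √101 ≈ 10.0499.
d(A,B) + d(B,C) - d(A,C) = 6.0828 + 4.4721 - 10.0499 = 10.5549 - 10.0499 = 0.505 (to 4 decimal places). This is ≥ 0, so the triangle inequality holds for these points.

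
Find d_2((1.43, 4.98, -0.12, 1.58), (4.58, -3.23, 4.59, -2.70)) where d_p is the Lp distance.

(Σ|x_i - y_i|^2)^(1/2) = (|1.43 - 4.58|^2 + |4.98 - (-3.23)|^2 + |-0.12 - 4.59|^2 + |1.58 - (-2.7)|^2)^(1/2)
= (3.15^2 + 8.21^2 + 4.71^2 + 4.28^2)^(1/2) = (9.9225 + 67.4041 + 22.1841 + 18.3184)^(1/2) = (117.8291)^(1/2) ≈ 10.8549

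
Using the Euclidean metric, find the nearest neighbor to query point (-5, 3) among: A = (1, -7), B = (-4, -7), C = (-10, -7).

Distances: d(A) ≈ 11.6619, d(B) ≈ 10.0499, d(C) ≈ 11.1803. Nearest: B = (-4, -7) with distance 10.0499.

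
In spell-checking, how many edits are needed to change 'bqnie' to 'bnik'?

Let D[i][j] be the edit distance between the first i characters of 'bqnie' and the first j characters of 'bnik', with D[i][0] = i, D[0][j] = j, and D[i][j] = D[i-1][j-1] if the characters match, else 1 + min(D[i-1][j], D[i][j-1], D[i-1][j-1]). Filling the table (rows: prefixes of 'bqnie', columns: prefixes of 'bnik'):
     ε  b  n  i  k
  ε  0  1  2  3  4
  b  1  0  1  2  3
  q  2  1  1  2  3
  n  3  2  1  2  3
  i  4  3  2  1  2
  e  5  4  3  2  2
The bottom-right entry gives D[5][4] = 2, so no sequence of fewer than 2 edits works. Backtracking through the table gives one optimal edit sequence (2 edits):
  bqnie → bnie (del q @2)
  bnie → bnik (sub e→k @4)
Edit distance = 2.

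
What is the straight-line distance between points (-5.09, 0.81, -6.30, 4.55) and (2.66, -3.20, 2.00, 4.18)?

√(Σ(x_i - y_i)²) = √((-5.09 - 2.66)² + (0.81 - (-3.2))² + (-6.3 - 2)² + (4.55 - 4.18)²)
= √((-7.75)² + 4.01² + (-8.3)² + 0.37²) = √(60.0625 + 16.0801 + 68.89 + 0.1369) = √145.1695 ≈ 12.0486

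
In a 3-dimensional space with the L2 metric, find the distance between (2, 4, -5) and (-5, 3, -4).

(Σ|x_i - y_i|^2)^(1/2) = (|2 - (-5)|^2 + |4 - 3|^2 + |-5 - (-4)|^2)^(1/2)
= (7^2 + 1^2 + 1^2)^(1/2) = (49 + 1 + 1)^(1/2) = (51)^(1/2) ≈ 7.1414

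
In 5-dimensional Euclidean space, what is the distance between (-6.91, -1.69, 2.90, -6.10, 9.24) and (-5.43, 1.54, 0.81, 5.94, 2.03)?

√(Σ(x_i - y_i)²) = √((-6.91 - (-5.43))² + (-1.69 - 1.54)² + (2.9 - 0.81)² + (-6.1 - 5.94)² + (9.24 - 2.03)²)
= √((-1.48)² + (-3.23)² + 2.09² + (-12.04)² + 7.21²) = √(2.1904 + 10.4329 + 4.3681 + 144.9616 + 51.9841) = √213.9371 ≈ 14.6266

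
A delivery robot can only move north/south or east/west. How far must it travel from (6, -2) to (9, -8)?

Σ|x_i - y_i| = |6 - 9| + |-2 - (-8)| = 3 + 6 = 9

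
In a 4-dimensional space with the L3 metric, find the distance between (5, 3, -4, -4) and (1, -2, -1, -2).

(Σ|x_i - y_i|^3)^(1/3) = (|5 - 1|^3 + |3 - (-2)|^3 + |-4 - (-1)|^3 + |-4 - (-2)|^3)^(1/3)
= (4^3 + 5^3 + 3^3 + 2^3)^(1/3) = (64 + 125 + 27 + 8)^(1/3) = (224)^(1/3) ≈ 6.0732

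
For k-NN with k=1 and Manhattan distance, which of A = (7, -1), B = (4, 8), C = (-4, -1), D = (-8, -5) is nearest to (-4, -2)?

Distances: d(A) = 12, d(B) = 18, d(C) = 1, d(D) = 7. Nearest: C = (-4, -1) with distance 1.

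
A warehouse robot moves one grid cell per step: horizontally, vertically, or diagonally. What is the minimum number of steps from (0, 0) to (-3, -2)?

max(|x_i - y_i|) = max(|0 - (-3)|, |0 - (-2)|) = max(3, 2) = 3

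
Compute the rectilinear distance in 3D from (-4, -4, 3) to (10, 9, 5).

Σ|x_i - y_i| = |-4 - 10| + |-4 - 9| + |3 - 5| = 14 + 13 + 2 = 29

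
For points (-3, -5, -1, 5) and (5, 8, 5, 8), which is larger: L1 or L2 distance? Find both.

L1 = |-3 - 5| + |-5 - 8| + |-1 - 5| + |5 - 8| = 8 + 13 + 6 + 3 = 30
L2 = √(8² + 13² + 6² + 3²) = √278 ≈ 16.6733
L1 ≥ L2 always (equality iff movement is along one axis); L1 > L2 here.
Ratio L1/L2 = 30/√278 ≈ 1.7993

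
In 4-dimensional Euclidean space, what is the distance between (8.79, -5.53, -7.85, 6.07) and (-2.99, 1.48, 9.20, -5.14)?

√(Σ(x_i - y_i)²) = √((8.79 - (-2.99))² + (-5.53 - 1.48)² + (-7.85 - 9.2)² + (6.07 - (-5.14))²)
= √(11.78² + (-7.01)² + (-17.05)² + 11.21²) = √(138.7684 + 49.1401 + 290.7025 + 125.6641) = √604.2751 ≈ 24.582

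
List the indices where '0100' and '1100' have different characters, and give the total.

Differing positions: 1. Hamming distance = 1.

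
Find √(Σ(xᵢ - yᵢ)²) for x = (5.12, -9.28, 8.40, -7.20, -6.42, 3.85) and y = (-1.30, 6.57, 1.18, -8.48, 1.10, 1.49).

√(Σ(x_i - y_i)²) = √((5.12 - (-1.3))² + (-9.28 - 6.57)² + (8.4 - 1.18)² + (-7.2 - (-8.48))² + (-6.42 - 1.1)² + (3.85 - 1.49)²)
= √(6.42² + (-15.85)² + 7.22² + 1.28² + (-7.52)² + 2.36²) = √(41.2164 + 251.2225 + 52.1284 + 1.6384 + 56.5504 + 5.5696) = √408.3257 ≈ 20.2071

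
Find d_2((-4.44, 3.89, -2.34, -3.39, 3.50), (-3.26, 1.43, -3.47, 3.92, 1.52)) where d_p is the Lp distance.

(Σ|x_i - y_i|^2)^(1/2) = (|-4.44 - (-3.26)|^2 + |3.89 - 1.43|^2 + |-2.34 - (-3.47)|^2 + |-3.39 - 3.92|^2 + |3.5 - 1.52|^2)^(1/2)
= (1.18^2 + 2.46^2 + 1.13^2 + 7.31^2 + 1.98^2)^(1/2) = (1.3924 + 6.0516 + 1.2769 + 53.4361 + 3.9204)^(1/2) = (66.0774)^(1/2) ≈ 8.1288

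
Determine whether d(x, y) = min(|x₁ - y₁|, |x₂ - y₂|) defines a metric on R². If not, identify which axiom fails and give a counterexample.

No. d fails identity of indiscernibles: take x = (-5, 0) and y = (-5, 6). Then d(x,y) = min(|-5 - (-5)|, |0 - 6|) = min(0, 6) = 0, yet x ≠ y.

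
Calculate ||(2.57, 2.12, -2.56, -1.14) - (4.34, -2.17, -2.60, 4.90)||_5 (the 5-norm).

(Σ|x_i - y_i|^5)^(1/5) = (|2.57 - 4.34|^5 + |2.12 - (-2.17)|^5 + |-2.56 - (-2.6)|^5 + |-1.14 - 4.9|^5)^(1/5)
= (1.77^5 + 4.29^5 + 0.04^5 + 6.04^5)^(1/5) ≈ (17.3727 + 1453.0697 + 0 + 8038.6791)^(1/5) = (9509.1215)^(1/5) ≈ 6.2464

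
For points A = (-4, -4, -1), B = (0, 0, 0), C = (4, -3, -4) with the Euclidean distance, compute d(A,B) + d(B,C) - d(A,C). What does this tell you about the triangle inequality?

d(A,B) = √(4² + 4² + 1²) = √33 ≈ 5.7446, d(B,C) = √(4² + 3² + 4²) = √41 ≈ 6.4031, d(A,C) = √(8² + 1² + 3²) = √74 ≈ 8.6023.
d(A,B) + d(B,C) - d(A,C) = 5.7446 + 6.4031 - 8.6023 = 12.1477 - 8.6023 = 3.5454 (to 4 decimal places). This is ≥ 0, so the triangle inequality holds for these points.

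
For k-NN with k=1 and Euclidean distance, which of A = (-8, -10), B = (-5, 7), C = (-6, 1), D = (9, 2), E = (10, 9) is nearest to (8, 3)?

Distances: d(A) ≈ 20.6155, d(B) ≈ 13.6015, d(C) ≈ 14.1421, d(D) ≈ 1.4142, d(E) ≈ 6.3246. Nearest: D = (9, 2) with distance 1.4142.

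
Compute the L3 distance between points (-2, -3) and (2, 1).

(Σ|x_i - y_i|^3)^(1/3) = (|-2 - 2|^3 + |-3 - 1|^3)^(1/3)
= (4^3 + 4^3)^(1/3) = (64 + 64)^(1/3) = (128)^(1/3) ≈ 5.0397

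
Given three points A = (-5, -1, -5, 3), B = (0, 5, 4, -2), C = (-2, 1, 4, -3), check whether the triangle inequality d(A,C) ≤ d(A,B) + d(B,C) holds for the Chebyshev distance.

d(A,B) = max(5, 6, 9, 5) = 9, d(B,C) = max(2, 4, 0, 1) = 4, d(A,C) = max(3, 2, 9, 6) = 9.
d(A,C) = 9 ≤ 9 + 4 = 13. Triangle inequality is satisfied.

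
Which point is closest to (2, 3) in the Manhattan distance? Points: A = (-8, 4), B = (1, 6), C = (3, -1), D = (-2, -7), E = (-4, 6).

Distances: d(A) = 11, d(B) = 4, d(C) = 5, d(D) = 14, d(E) = 9. Nearest: B = (1, 6) with distance 4.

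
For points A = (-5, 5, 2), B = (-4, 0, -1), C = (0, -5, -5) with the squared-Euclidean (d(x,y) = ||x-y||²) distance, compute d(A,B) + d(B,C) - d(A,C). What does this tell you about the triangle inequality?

d(A,B) = 1² + 5² + 3² = 35, d(B,C) = 4² + 5² + 4² = 57, d(A,C) = 5² + 10² + 7² = 174.
d(A,B) + d(B,C) - d(A,C) = 35 + 57 - 174 = 92 - 174 = -82. This is < 0, so the triangle inequality FAILS for these points (squared-Euclidean is not a metric).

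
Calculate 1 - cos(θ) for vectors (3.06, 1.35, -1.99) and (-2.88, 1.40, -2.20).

With u = (3.06, 1.35, -1.99), v = (-2.88, 1.40, -2.20):
u·v = 3.06·(-2.88) + 1.35·1.4 + (-1.99)·(-2.2) = (-8.8128) + 1.89 + 4.378 = -2.5448.
|u| = √(3.06² + 1.35² + (-1.99)²) = √(9.3636 + 1.8225 + 3.9601) = √15.1462, |v| = √((-2.88)² + 1.4² + (-2.2)²) = √(8.2944 + 1.96 + 4.84) = √15.0944.
cos θ = (u·v)/(|u||v|) = -2.5448/(√15.1462·√15.0944) ≈ -0.1683
Cosine distance = 1 - cos θ ≈ 1 - (-0.1683) = 1.1683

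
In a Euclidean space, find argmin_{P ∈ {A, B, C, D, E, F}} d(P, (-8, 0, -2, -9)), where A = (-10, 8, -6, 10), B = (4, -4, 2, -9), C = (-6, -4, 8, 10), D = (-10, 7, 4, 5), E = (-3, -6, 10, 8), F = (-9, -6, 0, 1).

Distances: d(A) ≈ 21.095, d(B) ≈ 13.2665, d(C) ≈ 21.9317, d(D) ≈ 16.8819, d(E) ≈ 22.2261, d(F) ≈ 11.8743. Nearest: F = (-9, -6, 0, 1) with distance 11.8743.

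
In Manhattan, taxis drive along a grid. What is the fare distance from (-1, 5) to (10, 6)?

Σ|x_i - y_i| = |-1 - 10| + |5 - 6| = 11 + 1 = 12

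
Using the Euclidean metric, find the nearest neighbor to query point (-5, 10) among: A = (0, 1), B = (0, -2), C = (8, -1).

Distances: d(A) ≈ 10.2956, d(B) = 13, d(C) ≈ 17.0294. Nearest: A = (0, 1) with distance 10.2956.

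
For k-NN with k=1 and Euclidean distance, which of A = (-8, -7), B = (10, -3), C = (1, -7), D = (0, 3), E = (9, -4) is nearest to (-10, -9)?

Distances: d(A) ≈ 2.8284, d(B) ≈ 20.8806, d(C) ≈ 11.1803, d(D) ≈ 15.6205, d(E) ≈ 19.6469. Nearest: A = (-8, -7) with distance 2.8284.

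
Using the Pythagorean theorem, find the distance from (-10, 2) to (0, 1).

√(Σ(x_i - y_i)²) = √((-10 - 0)² + (2 - 1)²)
= √((-10)² + 1²) = √(100 + 1) = √101 ≈ 10.0499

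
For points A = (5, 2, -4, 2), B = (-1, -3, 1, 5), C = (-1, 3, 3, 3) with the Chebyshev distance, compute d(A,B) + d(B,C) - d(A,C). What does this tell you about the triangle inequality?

d(A,B) = max(6, 5, 5, 3) = 6, d(B,C) = max(0, 6, 2, 2) = 6, d(A,C) = max(6, 1, 7, 1) = 7.
d(A,B) + d(B,C) - d(A,C) = 6 + 6 - 7 = 12 - 7 = 5. This is ≥ 0, so the triangle inequality holds for these points.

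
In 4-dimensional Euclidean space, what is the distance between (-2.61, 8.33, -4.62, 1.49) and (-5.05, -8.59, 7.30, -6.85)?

√(Σ(x_i - y_i)²) = √((-2.61 - (-5.05))² + (8.33 - (-8.59))² + (-4.62 - 7.3)² + (1.49 - (-6.85))²)
= √(2.44² + 16.92² + (-11.92)² + 8.34²) = √(5.9536 + 286.2864 + 142.0864 + 69.5556) = √503.882 ≈ 22.4473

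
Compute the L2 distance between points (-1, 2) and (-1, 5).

(Σ|x_i - y_i|^2)^(1/2) = (|-1 - (-1)|^2 + |2 - 5|^2)^(1/2)
= (0^2 + 3^2)^(1/2) = (0 + 9)^(1/2) = (9)^(1/2) = 3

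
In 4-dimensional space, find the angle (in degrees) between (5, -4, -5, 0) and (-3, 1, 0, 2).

With u = (5, -4, -5, 0), v = (-3, 1, 0, 2):
u·v = 5·(-3) + (-4)·1 + (-5)·0 + 0·2 = (-15) + (-4) + 0 + 0 = -19.
|u| = √(5² + (-4)² + (-5)² + 0²) = √66, |v| = √((-3)² + 1² + 0² + 2²) = √14, so |u||v| = √(66·14) = √924.
cos θ = (u·v)/(|u||v|) = -19/√924 ≈ -0.625054
θ = arccos(-0.625054) ≈ 128.69°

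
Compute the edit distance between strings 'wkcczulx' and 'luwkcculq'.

Let D[i][j] be the edit distance between the first i characters of 'wkcczulx' and the first j characters of 'luwkcculq', with D[i][0] = i, D[0][j] = j, and D[i][j] = D[i-1][j-1] if the characters match, else 1 + min(D[i-1][j], D[i][j-1], D[i-1][j-1]). Filling the table (rows: prefixes of 'wkcczulx', columns: prefixes of 'luwkcculq'):
     ε  l  u  w  k  c  c  u  l  q
  ε  0  1  2  3  4  5  6  7  8  9
  w  1  1  2  2  3  4  5  6  7  8
  k  2  2  2  3  2  3  4  5  6  7
  c  3  3  3  3  3  2  3  4  5  6
  c  4  4  4  4  4  3  2  3  4  5
  z  5  5  5  5  5  4  3  3  4  5
  u  6  6  5  6  6  5  4  3  4  5
  l  7  6  6  6  7  6  5  4  3  4
  x  8  7  7  7  7  7  6  5  4  4
The bottom-right entry gives D[8][9] = 4, so no sequence of fewer than 4 edits works. Backtracking through the table gives one optimal edit sequence (4 edits):
  wkcczulx → lwkcczulx (ins l @1)
  lwkcczulx → luwkcczulx (ins u @2)
  luwkcczulx → luwkcculx (del z @7)
  luwkcculx → luwkcculq (sub x→q @9)
Edit distance = 4.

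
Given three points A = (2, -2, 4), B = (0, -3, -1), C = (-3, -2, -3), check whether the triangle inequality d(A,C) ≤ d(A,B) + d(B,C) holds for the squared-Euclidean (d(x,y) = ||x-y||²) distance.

d(A,B) = 2² + 1² + 5² = 30, d(B,C) = 3² + 1² + 2² = 14, d(A,C) = 5² + 0² + 7² = 74.
d(A,C) = 74 > 30 + 14 = 44. Triangle inequality is VIOLATED. (Squared-Euclidean is not a metric — this is a counterexample.)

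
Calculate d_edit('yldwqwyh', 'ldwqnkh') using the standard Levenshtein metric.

Let D[i][j] be the edit distance between the first i characters of 'yldwqwyh' and the first j characters of 'ldwqnkh', with D[i][0] = i, D[0][j] = j, and D[i][j] = D[i-1][j-1] if the characters match, else 1 + min(D[i-1][j], D[i][j-1], D[i-1][j-1]). Filling the table (rows: prefixes of 'yldwqwyh', columns: prefixes of 'ldwqnkh'):
     ε  l  d  w  q  n  k  h
  ε  0  1  2  3  4  5  6  7
  y  1  1  2  3  4  5  6  7
  l  2  1  2  3  4  5  6  7
  d  3  2  1  2  3  4  5  6
  w  4  3  2  1  2  3  4  5
  q  5  4  3  2  1  2  3  4
  w  6  5  4  3  2  2  3  4
  y  7  6  5  4  3  3  3  4
  h  8  7  6  5  4  4  4  3
The bottom-right entry gives D[8][7] = 3, so no sequence of fewer than 3 edits works. Backtracking through the table gives one optimal edit sequence (3 edits):
  yldwqwyh → ldwqwyh (del y @1)
  ldwqwyh → ldwqnyh (sub w→n @5)
  ldwqnyh → ldwqnkh (sub y→k @6)
Edit distance = 3.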